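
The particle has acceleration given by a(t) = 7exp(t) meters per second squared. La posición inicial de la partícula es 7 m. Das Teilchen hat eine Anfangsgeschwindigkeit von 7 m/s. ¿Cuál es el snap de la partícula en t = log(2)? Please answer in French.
En partant de l'accélération a(t) = 7·exp(t), nous prenons 2 dérivées. En prenant d/dt de a(t), nous trouvons j(t) = 7·exp(t). En prenant d/dt de j(t), nous trouvons s(t) = 7·exp(t). Nous avons le snap s(t) = 7·exp(t). En substituant t = log(2): s(log(2)) = 14.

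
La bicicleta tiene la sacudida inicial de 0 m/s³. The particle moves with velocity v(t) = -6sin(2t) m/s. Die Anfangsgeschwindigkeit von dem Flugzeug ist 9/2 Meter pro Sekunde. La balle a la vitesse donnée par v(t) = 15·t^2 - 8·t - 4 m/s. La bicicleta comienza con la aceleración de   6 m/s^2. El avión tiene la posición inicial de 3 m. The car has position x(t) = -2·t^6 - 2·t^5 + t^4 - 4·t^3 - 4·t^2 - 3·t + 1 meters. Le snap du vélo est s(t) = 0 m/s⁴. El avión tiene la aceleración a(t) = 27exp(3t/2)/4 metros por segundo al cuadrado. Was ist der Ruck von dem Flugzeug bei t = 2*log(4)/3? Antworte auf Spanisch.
Partiendo de la aceleración a(t) = 27·exp(3·t/2)/4, tomamos 1 derivada. Tomando d/dt de a(t), encontramos j(t) = 81·exp(3·t/2)/8. Usando j(t) = 81·exp(3·t/2)/8 y sustituyendo t = 2*log(4)/3, encontramos j = 81/2.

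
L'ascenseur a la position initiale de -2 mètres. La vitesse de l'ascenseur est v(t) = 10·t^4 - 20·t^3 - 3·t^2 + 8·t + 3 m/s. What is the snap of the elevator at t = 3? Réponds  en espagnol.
Para resolver esto, necesitamos tomar 3 derivadas de nuestra ecuación de la velocidad v(t) = 10·t^4 - 20·t^3 - 3·t^2 + 8·t + 3. La derivada de la velocidad da la aceleración: a(t) = 40·t^3 - 60·t^2 - 6·t + 8. Tomando d/dt de a(t), encontramos j(t) = 120·t^2 - 120·t - 6. Derivando la sacudida, obtenemos el snap: s(t) = 240·t - 120. De la ecuación del snap s(t) = 240·t - 120, sustituimos t = 3 para obtener s = 600.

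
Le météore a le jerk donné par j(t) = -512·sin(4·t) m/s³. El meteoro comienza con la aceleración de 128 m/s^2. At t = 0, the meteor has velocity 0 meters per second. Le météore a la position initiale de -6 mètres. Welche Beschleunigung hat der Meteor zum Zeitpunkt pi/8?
Um dies zu lösen, müssen wir 1 Integral unserer Gleichung für den Ruck j(t) = -512·sin(4·t) finden. Durch Integration von dem Ruck und Verwendung der Anfangsbedingung a(0) = 128, erhalten wir a(t) = 128·cos(4·t). Wir haben die Beschleunigung a(t) = 128·cos(4·t). Durch Einsetzen von t = pi/8: a(pi/8) = 0.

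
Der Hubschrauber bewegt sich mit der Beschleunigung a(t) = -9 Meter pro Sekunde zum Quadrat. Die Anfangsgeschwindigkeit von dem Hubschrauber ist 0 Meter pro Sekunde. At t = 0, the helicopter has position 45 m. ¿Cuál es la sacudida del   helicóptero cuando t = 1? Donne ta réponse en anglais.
We must differentiate our acceleration equation a(t) = -9 1 time. Differentiating acceleration, we get jerk: j(t) = 0. From the given jerk equation j(t) = 0, we substitute t = 1 to get j = 0.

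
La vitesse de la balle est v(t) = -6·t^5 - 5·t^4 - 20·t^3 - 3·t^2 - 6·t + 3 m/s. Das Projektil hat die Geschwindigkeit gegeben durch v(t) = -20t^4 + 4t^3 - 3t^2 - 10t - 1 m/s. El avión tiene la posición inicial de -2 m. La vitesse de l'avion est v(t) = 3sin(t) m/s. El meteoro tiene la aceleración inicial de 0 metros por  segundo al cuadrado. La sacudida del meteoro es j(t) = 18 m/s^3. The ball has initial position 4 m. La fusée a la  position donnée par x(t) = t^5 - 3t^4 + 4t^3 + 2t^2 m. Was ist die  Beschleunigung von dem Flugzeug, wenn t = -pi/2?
Ausgehend von der Geschwindigkeit v(t) = 3·sin(t), nehmen wir 1 Ableitung. Durch Ableiten von der Geschwindigkeit erhalten wir die Beschleunigung: a(t) = 3·cos(t). Mit a(t) = 3·cos(t) und Einsetzen von t = -pi/2, finden wir a = 0.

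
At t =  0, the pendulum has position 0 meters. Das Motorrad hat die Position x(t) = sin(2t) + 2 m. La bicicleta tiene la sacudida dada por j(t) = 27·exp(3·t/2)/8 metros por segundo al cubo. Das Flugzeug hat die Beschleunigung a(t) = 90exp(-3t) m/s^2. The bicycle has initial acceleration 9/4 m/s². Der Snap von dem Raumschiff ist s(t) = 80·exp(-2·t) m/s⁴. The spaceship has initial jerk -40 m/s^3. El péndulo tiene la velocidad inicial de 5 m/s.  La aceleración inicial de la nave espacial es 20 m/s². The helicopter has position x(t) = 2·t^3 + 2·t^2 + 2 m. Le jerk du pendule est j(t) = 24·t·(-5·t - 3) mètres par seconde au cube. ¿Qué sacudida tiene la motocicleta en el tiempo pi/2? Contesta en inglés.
Starting from position x(t) = sin(2·t) + 2, we take 3 derivatives. Taking d/dt of x(t), we find v(t) = 2·cos(2·t). The derivative of velocity gives acceleration: a(t) = -4·sin(2·t). Taking d/dt of a(t), we find j(t) = -8·cos(2·t). We have jerk j(t) = -8·cos(2·t). Substituting t = pi/2: j(pi/2) = 8.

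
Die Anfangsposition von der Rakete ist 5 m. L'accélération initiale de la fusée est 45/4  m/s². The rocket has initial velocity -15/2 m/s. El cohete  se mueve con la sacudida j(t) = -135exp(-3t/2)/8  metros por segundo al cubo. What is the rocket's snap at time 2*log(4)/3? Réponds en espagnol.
Para resolver esto, necesitamos tomar 1 derivada de nuestra ecuación de la sacudida j(t) = -135·exp(-3·t/2)/8. La derivada de la sacudida da el snap: s(t) = 405·exp(-3·t/2)/16. Usando s(t) = 405·exp(-3·t/2)/16 y sustituyendo t = 2*log(4)/3, encontramos s = 405/64.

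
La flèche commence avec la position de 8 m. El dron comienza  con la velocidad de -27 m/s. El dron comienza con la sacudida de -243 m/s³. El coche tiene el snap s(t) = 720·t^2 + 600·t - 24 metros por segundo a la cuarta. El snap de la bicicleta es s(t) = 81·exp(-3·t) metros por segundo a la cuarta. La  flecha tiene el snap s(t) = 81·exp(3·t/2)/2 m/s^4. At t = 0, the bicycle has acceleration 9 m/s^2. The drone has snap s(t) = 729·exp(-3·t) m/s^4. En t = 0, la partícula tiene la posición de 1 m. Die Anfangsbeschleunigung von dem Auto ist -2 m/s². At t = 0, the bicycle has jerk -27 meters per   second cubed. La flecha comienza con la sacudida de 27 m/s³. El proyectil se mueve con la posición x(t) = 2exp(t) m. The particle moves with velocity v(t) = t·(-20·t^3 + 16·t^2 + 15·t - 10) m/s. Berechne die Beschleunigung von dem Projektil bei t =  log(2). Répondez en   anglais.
To solve this, we need to take 2 derivatives of our position equation x(t) = 2·exp(t). Taking d/dt of x(t), we find v(t) = 2·exp(t). Differentiating velocity, we get acceleration: a(t) = 2·exp(t). We have acceleration a(t) = 2·exp(t). Substituting t = log(2): a(log(2)) = 4.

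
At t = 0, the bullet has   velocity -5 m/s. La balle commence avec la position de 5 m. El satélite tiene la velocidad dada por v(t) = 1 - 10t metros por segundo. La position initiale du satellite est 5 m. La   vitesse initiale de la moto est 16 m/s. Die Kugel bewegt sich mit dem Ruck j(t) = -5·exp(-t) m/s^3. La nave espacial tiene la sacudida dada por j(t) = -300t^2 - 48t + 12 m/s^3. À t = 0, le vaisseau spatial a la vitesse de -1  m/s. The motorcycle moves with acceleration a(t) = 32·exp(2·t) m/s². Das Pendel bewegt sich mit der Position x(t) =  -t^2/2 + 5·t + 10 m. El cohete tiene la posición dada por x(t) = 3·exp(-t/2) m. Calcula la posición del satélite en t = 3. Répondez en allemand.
Wir müssen das Integral unserer Gleichung für die Geschwindigkeit v(t) = 1 - 10·t 1-mal finden. Mit ∫v(t)dt und Anwendung von x(0) = 5, finden wir x(t) = -5·t^2 + t + 5. Wir haben die Position x(t) = -5·t^2 + t + 5. Durch Einsetzen von t = 3: x(3) = -37.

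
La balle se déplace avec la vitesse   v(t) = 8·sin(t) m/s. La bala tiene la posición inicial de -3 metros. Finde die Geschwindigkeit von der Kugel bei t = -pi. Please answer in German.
Mit v(t) = 8·sin(t) und Einsetzen von t = -pi, finden wir v = 0.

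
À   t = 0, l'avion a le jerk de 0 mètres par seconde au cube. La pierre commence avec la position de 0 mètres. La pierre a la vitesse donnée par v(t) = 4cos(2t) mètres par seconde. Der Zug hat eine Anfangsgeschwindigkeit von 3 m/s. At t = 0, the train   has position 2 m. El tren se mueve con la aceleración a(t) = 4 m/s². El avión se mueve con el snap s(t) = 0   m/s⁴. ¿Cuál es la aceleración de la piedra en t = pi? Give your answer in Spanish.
Para resolver esto, necesitamos tomar 1 derivada de nuestra ecuación de la velocidad v(t) = 4·cos(2·t). Tomando d/dt de v(t), encontramos a(t) = -8·sin(2·t). Usando a(t) = -8·sin(2·t) y sustituyendo t = pi, encontramos a = 0.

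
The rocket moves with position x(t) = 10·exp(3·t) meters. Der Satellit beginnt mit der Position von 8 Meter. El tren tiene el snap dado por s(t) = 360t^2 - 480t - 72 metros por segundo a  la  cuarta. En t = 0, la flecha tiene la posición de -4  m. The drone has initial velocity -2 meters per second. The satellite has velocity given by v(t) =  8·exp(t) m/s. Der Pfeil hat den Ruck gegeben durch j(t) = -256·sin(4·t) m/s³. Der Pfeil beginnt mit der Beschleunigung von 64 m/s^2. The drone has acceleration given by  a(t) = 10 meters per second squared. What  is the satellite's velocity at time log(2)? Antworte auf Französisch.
Nous avons la vitesse v(t) = 8·exp(t). En substituant t = log(2): v(log(2)) = 16.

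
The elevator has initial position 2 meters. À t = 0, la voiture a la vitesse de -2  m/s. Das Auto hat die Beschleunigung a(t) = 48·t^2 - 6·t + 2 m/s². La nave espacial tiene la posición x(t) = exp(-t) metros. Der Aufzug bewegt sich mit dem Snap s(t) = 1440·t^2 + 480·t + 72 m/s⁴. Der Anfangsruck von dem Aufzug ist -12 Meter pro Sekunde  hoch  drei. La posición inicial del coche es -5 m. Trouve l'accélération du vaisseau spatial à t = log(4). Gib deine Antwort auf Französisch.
Nous devons dériver notre équation de la position x(t) = exp(-t) 2 fois. En prenant d/dt de x(t), nous trouvons v(t) = -exp(-t). La dérivée de la vitesse donne l'accélération: a(t) = exp(-t). En utilisant a(t) = exp(-t) et en substituant t = log(4), nous trouvons a = 1/4.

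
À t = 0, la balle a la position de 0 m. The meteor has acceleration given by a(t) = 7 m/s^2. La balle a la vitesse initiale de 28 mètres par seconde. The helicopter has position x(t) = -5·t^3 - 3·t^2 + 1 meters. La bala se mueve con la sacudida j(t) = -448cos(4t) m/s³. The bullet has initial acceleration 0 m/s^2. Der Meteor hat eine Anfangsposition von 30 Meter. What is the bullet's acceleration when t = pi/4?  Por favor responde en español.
Necesitamos integrar nuestra ecuación de la sacudida j(t) = -448·cos(4·t) 1 vez. La antiderivada de la sacudida, con a(0) = 0, da la aceleración: a(t) = -112·sin(4·t). De la ecuación de la aceleración a(t) = -112·sin(4·t), sustituimos t = pi/4 para obtener a = 0.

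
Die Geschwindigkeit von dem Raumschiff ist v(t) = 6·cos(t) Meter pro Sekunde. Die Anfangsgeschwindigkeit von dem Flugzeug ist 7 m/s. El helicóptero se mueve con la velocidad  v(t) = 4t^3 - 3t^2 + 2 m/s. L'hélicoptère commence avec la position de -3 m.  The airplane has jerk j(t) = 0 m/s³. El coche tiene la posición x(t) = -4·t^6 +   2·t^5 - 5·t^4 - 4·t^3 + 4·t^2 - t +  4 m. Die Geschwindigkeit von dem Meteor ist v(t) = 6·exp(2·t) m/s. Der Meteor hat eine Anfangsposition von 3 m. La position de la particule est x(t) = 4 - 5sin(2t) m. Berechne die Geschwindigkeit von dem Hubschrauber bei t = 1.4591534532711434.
Wir haben die Geschwindigkeit v(t) = 4·t^3 - 3·t^2 + 2. Durch Einsetzen von t = 1.4591534532711434: v(1.4591534532711434) = 8.03951616446394.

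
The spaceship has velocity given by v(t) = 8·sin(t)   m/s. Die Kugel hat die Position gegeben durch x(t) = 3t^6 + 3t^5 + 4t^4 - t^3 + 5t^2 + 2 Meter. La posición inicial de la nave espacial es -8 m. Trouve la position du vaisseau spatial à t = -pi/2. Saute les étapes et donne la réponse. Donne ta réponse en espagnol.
x(-pi/2) = 0.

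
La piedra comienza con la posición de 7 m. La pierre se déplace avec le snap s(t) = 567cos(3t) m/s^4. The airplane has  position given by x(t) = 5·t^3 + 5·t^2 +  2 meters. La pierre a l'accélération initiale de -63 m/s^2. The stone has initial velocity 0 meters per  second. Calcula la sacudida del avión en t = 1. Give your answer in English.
Starting from position x(t) = 5·t^3 + 5·t^2 + 2, we take 3 derivatives. Differentiating position, we get velocity: v(t) = 15·t^2 + 10·t. Taking d/dt of v(t), we find a(t) = 30·t + 10. Taking d/dt of a(t), we find j(t) = 30. Using j(t) = 30 and substituting t = 1, we find j = 30.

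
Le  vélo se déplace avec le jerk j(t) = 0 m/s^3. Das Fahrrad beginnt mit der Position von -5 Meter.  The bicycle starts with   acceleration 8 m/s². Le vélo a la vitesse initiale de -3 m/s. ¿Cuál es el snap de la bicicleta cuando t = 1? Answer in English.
To solve this, we need to take 1 derivative of our jerk equation j(t) = 0. Taking d/dt of j(t), we find s(t) = 0. Using s(t) = 0 and substituting t = 1, we find s = 0.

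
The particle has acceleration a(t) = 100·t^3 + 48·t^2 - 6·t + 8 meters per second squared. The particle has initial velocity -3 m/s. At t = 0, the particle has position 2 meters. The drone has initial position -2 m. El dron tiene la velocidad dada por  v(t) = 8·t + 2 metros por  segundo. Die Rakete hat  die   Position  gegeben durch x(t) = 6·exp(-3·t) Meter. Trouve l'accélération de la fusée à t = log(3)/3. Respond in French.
Nous devons dériver notre équation de la position x(t) = 6·exp(-3·t) 2 fois. En dérivant la position, nous obtenons la vitesse: v(t) = -18·exp(-3·t). En prenant d/dt de v(t), nous trouvons a(t) = 54·exp(-3·t). Nous avons l'accélération a(t) = 54·exp(-3·t). En substituant t = log(3)/3: a(log(3)/3) = 18.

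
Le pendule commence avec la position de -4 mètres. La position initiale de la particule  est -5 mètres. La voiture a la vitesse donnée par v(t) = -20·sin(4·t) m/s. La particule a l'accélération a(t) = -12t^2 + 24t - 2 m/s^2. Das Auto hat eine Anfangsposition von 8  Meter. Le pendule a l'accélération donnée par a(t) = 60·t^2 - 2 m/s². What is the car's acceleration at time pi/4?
We must differentiate our velocity equation v(t) = -20·sin(4·t) 1 time. Taking d/dt of v(t), we find a(t) = -80·cos(4·t). We have acceleration a(t) = -80·cos(4·t). Substituting t = pi/4: a(pi/4) = 80.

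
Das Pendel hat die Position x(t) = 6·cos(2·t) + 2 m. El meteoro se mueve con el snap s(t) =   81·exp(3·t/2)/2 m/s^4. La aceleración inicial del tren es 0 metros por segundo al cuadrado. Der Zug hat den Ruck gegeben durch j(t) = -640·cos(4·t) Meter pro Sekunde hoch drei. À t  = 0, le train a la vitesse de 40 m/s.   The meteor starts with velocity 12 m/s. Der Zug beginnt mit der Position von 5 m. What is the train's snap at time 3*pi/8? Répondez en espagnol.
Para resolver esto, necesitamos tomar 1 derivada de nuestra ecuación de la sacudida j(t) = -640·cos(4·t). La derivada de la sacudida da el snap: s(t) = 2560·sin(4·t). Usando s(t) = 2560·sin(4·t) y sustituyendo t = 3*pi/8, encontramos s = -2560.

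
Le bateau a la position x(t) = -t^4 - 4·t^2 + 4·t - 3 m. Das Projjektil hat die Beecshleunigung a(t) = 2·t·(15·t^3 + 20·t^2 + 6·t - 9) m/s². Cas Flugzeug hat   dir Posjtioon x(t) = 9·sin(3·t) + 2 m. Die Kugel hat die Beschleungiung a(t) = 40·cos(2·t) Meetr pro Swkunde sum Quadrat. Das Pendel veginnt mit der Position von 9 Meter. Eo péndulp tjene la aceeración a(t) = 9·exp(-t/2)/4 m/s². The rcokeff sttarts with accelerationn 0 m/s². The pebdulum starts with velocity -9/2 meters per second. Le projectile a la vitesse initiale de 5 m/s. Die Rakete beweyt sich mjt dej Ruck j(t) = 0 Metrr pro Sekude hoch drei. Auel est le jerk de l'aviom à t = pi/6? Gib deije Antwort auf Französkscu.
Nous devons dériver notre équation de la position x(t) = 9·sin(3·t) + 2 3 fois. En prenant d/dt de x(t), nous trouvons v(t) = 27·cos(3·t). La dérivée de la vitesse donne l'accélération: a(t) = -81·sin(3·t). En dérivant l'accélération, nous obtenons le jerk: j(t) = -243·cos(3·t). En utilisant j(t) = -243·cos(3·t) et en substituant t = pi/6, nous trouvons j = 0.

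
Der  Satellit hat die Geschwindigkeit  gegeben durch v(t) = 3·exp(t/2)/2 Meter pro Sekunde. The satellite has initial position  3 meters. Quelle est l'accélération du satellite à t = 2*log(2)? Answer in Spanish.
Para resolver esto, necesitamos tomar 1 derivada de nuestra ecuación de la velocidad v(t) = 3·exp(t/2)/2. Derivando la velocidad, obtenemos la aceleración: a(t) = 3·exp(t/2)/4. Usando a(t) = 3·exp(t/2)/4 y sustituyendo t = 2*log(2), encontramos a = 3/2.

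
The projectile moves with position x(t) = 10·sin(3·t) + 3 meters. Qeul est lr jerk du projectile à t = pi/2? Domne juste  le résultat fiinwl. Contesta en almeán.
Bei t = pi/2, j = 0.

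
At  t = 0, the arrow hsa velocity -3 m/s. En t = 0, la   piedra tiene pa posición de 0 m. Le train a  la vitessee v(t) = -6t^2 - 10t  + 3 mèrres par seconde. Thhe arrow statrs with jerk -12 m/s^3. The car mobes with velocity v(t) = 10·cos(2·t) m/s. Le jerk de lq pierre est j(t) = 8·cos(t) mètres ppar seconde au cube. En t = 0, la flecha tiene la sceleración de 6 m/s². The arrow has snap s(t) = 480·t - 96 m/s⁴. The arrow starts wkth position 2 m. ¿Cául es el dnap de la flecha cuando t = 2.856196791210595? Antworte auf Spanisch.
De la ecuación del snap s(t) = 480·t - 96, sustituimos t = 2.856196791210595 para obtener s = 1274.97445978109.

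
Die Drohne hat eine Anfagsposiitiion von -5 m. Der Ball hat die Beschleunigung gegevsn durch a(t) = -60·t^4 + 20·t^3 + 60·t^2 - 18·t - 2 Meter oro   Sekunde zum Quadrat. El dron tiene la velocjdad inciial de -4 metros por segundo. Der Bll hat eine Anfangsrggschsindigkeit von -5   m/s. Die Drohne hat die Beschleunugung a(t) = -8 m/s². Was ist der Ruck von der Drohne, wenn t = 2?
Um dies zu lösen, müssen wir 1 Ableitung unserer Gleichung für die Beschleunigung a(t) = -8 nehmen. Mit d/dt von a(t) finden wir j(t) = 0. Wir haben den Ruck j(t) = 0. Durch Einsetzen von t = 2: j(2) = 0.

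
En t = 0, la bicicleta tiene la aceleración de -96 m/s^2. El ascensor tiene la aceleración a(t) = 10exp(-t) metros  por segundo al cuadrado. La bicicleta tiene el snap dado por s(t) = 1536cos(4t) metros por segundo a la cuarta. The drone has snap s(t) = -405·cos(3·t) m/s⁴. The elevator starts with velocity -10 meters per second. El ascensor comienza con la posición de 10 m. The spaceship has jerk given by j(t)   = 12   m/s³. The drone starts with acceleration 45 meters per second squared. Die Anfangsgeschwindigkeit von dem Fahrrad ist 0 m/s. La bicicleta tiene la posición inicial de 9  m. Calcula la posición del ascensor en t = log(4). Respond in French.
Pour résoudre ceci, nous devons prendre 2 intégrales de notre équation de l'accélération a(t) = 10·exp(-t). En intégrant l'accélération et en utilisant la condition initiale v(0) = -10, nous obtenons v(t) = -10·exp(-t). La primitive de la vitesse, avec x(0) = 10, donne la position: x(t) = 10·exp(-t). De l'équation de la position x(t) = 10·exp(-t), nous substituons t = log(4) pour obtenir x = 5/2.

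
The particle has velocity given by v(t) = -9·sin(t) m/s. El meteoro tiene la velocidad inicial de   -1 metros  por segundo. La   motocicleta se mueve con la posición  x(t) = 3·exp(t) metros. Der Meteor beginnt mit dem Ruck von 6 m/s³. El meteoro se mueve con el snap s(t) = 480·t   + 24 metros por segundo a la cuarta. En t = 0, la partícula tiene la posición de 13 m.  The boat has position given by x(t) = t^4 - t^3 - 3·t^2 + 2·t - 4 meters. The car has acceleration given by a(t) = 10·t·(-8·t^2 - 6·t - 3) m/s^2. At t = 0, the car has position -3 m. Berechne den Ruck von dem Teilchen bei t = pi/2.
Ausgehend von der Geschwindigkeit v(t) = -9·sin(t), nehmen wir 2 Ableitungen. Durch Ableiten von der Geschwindigkeit erhalten wir die Beschleunigung: a(t) = -9·cos(t). Mit d/dt von a(t) finden wir j(t) = 9·sin(t). Wir haben den Ruck j(t) = 9·sin(t). Durch Einsetzen von t = pi/2: j(pi/2) = 9.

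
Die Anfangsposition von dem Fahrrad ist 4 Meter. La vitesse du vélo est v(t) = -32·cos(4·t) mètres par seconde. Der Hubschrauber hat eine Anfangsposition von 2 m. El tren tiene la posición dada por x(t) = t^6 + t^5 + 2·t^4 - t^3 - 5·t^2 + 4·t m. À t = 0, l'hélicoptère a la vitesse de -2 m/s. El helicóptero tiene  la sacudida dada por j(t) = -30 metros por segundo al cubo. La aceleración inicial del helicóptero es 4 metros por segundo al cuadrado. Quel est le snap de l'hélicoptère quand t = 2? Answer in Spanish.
Partiendo de la sacudida j(t) = -30, tomamos 1 derivada. La derivada de la sacudida da el snap: s(t) = 0. De la ecuación del snap s(t) = 0, sustituimos t = 2 para obtener s = 0.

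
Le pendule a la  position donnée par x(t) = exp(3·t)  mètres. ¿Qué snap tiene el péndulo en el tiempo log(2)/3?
Debemos derivar nuestra ecuación de la posición x(t) = exp(3·t) 4 veces. Tomando d/dt de x(t), encontramos v(t) = 3·exp(3·t). Derivando la velocidad, obtenemos la aceleración: a(t) = 9·exp(3·t). La derivada de la aceleración da la sacudida: j(t) = 27·exp(3·t). La derivada de la sacudida da el snap: s(t) = 81·exp(3·t). De la ecuación del snap s(t) = 81·exp(3·t), sustituimos t = log(2)/3 para obtener s = 162.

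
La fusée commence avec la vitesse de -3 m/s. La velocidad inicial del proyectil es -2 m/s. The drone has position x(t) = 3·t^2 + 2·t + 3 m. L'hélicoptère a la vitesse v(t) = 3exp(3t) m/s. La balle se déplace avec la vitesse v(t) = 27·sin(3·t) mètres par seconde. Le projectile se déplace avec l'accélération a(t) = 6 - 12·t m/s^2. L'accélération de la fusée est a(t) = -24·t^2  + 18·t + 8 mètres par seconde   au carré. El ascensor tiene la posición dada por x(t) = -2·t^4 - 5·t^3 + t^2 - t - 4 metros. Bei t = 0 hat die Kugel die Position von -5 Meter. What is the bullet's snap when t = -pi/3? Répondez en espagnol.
Partiendo de la velocidad v(t) = 27·sin(3·t), tomamos 3 derivadas. Tomando d/dt de v(t), encontramos a(t) = 81·cos(3·t). La derivada de la aceleración da la sacudida: j(t) = -243·sin(3·t). La derivada de la sacudida da el snap: s(t) = -729·cos(3·t). Tenemos el snap s(t) = -729·cos(3·t). Sustituyendo t = -pi/3: s(-pi/3) = 729.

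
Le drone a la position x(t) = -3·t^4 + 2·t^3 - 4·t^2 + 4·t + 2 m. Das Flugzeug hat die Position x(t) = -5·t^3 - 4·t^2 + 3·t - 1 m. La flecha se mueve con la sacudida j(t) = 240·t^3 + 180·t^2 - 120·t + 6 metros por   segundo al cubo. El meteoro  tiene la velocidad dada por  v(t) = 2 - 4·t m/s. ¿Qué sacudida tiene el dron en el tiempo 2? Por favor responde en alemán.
Ausgehend von der Position x(t) = -3·t^4 + 2·t^3 - 4·t^2 + 4·t + 2, nehmen wir 3 Ableitungen. Mit d/dt von x(t) finden wir v(t) = -12·t^3 + 6·t^2 - 8·t + 4. Mit d/dt von v(t) finden wir a(t) = -36·t^2 + 12·t - 8. Durch Ableiten von der Beschleunigung erhalten wir den Ruck: j(t) = 12 - 72·t. Mit j(t) = 12 - 72·t und Einsetzen von t = 2, finden wir j = -132.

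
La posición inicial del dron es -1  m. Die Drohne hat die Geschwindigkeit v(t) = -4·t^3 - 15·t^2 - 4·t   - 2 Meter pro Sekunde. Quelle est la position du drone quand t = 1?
En partant de la vitesse v(t) = -4·t^3 - 15·t^2 - 4·t - 2, nous prenons 1 intégrale. La primitive de la vitesse, avec x(0) = -1, donne la position: x(t) = -t^4 - 5·t^3 - 2·t^2 - 2·t - 1. En utilisant x(t) = -t^4 - 5·t^3 - 2·t^2 - 2·t - 1 et en substituant t = 1, nous trouvons x = -11.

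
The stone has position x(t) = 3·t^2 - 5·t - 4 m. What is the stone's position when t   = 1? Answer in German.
Aus der Gleichung für die Position x(t) = 3·t^2 - 5·t - 4, setzen wir t = 1 ein und erhalten x = -6.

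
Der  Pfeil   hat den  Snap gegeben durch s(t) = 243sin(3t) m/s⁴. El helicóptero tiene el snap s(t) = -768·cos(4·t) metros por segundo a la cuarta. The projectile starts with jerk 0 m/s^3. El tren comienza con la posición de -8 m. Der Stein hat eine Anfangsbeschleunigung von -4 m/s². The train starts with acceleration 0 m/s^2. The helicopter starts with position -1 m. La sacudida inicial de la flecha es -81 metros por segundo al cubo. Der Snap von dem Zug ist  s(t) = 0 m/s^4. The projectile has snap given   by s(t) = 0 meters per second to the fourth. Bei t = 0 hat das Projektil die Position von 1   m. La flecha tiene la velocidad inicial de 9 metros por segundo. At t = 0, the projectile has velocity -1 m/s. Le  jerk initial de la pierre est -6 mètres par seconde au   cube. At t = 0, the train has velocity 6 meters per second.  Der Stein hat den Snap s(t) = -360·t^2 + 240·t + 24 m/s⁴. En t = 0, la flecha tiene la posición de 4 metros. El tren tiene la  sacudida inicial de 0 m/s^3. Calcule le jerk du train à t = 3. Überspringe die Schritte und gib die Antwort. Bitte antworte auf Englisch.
At t = 3, j = 0.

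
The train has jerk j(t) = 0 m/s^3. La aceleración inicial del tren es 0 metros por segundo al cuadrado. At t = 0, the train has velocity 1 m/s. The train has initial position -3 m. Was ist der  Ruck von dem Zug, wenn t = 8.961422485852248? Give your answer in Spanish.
Tenemos la sacudida j(t) = 0. Sustituyendo t = 8.961422485852248: j(8.961422485852248) = 0.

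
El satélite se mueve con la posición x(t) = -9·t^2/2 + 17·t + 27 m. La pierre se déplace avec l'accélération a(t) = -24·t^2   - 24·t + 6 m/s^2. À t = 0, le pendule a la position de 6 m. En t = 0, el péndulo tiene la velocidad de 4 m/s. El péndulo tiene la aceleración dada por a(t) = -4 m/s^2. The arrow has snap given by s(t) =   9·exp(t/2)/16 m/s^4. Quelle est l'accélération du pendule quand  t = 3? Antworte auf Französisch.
De l'équation de l'accélération a(t) = -4, nous substituons t = 3 pour obtenir a = -4.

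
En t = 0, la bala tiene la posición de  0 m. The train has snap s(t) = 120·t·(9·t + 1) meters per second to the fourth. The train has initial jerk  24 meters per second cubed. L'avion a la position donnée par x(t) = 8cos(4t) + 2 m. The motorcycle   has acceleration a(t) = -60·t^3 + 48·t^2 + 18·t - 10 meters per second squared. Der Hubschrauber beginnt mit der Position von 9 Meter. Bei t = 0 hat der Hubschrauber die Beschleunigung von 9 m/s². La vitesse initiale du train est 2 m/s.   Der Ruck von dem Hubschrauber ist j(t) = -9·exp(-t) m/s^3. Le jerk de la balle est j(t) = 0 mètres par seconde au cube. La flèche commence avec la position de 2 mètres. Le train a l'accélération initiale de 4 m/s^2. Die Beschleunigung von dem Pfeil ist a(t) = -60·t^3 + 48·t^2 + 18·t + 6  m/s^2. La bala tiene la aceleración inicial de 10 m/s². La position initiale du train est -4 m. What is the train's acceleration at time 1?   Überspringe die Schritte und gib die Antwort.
At t = 1, a = 138.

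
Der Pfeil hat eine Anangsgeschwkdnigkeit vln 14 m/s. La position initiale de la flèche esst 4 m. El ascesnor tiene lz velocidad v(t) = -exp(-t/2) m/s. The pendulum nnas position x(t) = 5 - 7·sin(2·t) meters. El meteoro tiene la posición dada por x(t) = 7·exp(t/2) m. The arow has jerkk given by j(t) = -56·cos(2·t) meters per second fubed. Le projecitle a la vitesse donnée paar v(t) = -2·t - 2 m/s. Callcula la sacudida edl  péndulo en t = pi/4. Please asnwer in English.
Starting from position x(t) = 5 - 7·sin(2·t), we take 3 derivatives. Differentiating position, we get velocity: v(t) = -14·cos(2·t). The derivative of velocity gives acceleration: a(t) = 28·sin(2·t). The derivative of acceleration gives jerk: j(t) = 56·cos(2·t). We have jerk j(t) = 56·cos(2·t). Substituting t = pi/4: j(pi/4) = 0.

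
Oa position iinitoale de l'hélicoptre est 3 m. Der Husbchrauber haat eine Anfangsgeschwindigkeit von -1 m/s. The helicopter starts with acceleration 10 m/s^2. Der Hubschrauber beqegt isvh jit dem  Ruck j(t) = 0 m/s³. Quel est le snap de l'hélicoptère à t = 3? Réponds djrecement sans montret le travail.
Le snap à t = 3 est s = 0.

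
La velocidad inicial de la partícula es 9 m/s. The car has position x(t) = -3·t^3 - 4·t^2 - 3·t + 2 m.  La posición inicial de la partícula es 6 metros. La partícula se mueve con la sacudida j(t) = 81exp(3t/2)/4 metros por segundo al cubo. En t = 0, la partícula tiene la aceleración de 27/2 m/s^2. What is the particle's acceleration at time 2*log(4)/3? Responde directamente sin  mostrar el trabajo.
a(2*log(4)/3) = 54.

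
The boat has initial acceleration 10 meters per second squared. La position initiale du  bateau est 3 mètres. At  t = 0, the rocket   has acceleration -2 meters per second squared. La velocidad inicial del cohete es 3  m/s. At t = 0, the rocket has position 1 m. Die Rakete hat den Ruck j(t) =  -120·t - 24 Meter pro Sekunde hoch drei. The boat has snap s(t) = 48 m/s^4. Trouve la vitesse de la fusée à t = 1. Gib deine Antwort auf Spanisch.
Debemos encontrar la integral de nuestra ecuación de la sacudida j(t) = -120·t - 24 2 veces. La integral de la sacudida, con a(0) = -2, da la aceleración: a(t) = -60·t^2 - 24·t - 2. Integrando la aceleración y usando la condición inicial v(0) = 3, obtenemos v(t) = -20·t^3 - 12·t^2 - 2·t + 3. De la ecuación de la velocidad v(t) = -20·t^3 - 12·t^2 - 2·t + 3, sustituimos t = 1 para obtener v = -31.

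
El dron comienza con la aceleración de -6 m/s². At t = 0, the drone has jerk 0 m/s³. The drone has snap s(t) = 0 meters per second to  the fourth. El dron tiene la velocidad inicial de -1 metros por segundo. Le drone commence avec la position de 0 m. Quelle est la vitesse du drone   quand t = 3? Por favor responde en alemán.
Um dies zu lösen, müssen wir 3 Stammfunktionen unserer Gleichung für den Snap s(t) = 0 finden. Die Stammfunktion von dem Snap, mit j(0) = 0, ergibt den Ruck: j(t) = 0. Durch Integration von dem Ruck und Verwendung der Anfangsbedingung a(0) = -6, erhalten wir a(t) = -6. Durch Integration von der Beschleunigung und Verwendung der Anfangsbedingung v(0) = -1, erhalten wir v(t) = -6·t - 1. Aus der Gleichung für die Geschwindigkeit v(t) = -6·t - 1, setzen wir t = 3 ein und erhalten v = -19.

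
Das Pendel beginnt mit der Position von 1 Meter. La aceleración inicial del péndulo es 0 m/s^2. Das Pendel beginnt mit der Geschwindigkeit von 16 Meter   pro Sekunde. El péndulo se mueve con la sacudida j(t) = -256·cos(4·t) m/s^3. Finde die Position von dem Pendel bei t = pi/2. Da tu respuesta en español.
Debemos encontrar la integral de nuestra ecuación de la sacudida j(t) = -256·cos(4·t) 3 veces. La antiderivada de la sacudida, con a(0) = 0, da la aceleración: a(t) = -64·sin(4·t). Integrando la aceleración y usando la condición inicial v(0) = 16, obtenemos v(t) = 16·cos(4·t). La antiderivada de la velocidad, con x(0) = 1, da la posición: x(t) = 4·sin(4·t) + 1. De la ecuación de la posición x(t) = 4·sin(4·t) + 1, sustituimos t = pi/2 para obtener x = 1.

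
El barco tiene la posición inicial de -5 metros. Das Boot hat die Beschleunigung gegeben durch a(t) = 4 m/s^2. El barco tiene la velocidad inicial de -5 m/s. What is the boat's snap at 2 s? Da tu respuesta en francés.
Nous devons dériver notre équation de l'accélération a(t) = 4 2 fois. En dérivant l'accélération, nous obtenons le jerk: j(t) = 0. En dérivant le jerk, nous obtenons le snap: s(t) = 0. En utilisant s(t) = 0 et en substituant t = 2, nous trouvons s = 0.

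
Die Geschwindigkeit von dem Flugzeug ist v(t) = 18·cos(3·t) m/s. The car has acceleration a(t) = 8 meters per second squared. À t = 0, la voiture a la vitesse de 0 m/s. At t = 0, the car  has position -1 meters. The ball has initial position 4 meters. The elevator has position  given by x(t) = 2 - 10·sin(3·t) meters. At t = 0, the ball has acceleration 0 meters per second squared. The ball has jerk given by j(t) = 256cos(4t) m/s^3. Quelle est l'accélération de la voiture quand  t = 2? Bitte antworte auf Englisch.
We have acceleration a(t) = 8. Substituting t = 2: a(2) = 8.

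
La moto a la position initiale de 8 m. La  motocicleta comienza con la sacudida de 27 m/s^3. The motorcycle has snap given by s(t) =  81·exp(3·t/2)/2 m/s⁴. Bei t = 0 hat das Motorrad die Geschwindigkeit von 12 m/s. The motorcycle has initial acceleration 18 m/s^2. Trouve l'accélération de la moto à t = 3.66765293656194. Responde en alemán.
Wir müssen unsere Gleichung für den Snap s(t) = 81·exp(3·t/2)/2 2-mal integrieren. Durch Integration von dem Snap und Verwendung der Anfangsbedingung j(0) = 27, erhalten wir j(t) = 27·exp(3·t/2). Die Stammfunktion von dem Ruck, mit a(0) = 18, ergibt die Beschleunigung: a(t) = 18·exp(3·t/2). Mit a(t) = 18·exp(3·t/2) und Einsetzen von t = 3.66765293656194, finden wir a = 4410.97557474680.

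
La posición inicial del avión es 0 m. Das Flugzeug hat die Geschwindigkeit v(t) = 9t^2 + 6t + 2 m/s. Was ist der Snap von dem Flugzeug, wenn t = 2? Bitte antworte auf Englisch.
We must differentiate our velocity equation v(t) = 9·t^2 + 6·t + 2 3 times. Taking d/dt of v(t), we find a(t) = 18·t + 6. The derivative of acceleration gives jerk: j(t) = 18. Differentiating jerk, we get snap: s(t) = 0. We have snap s(t) = 0. Substituting t = 2: s(2) = 0.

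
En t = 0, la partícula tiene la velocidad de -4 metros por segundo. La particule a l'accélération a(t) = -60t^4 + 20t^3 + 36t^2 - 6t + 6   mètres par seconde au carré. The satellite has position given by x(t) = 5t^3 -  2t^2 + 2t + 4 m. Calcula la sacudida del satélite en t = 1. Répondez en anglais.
We must differentiate our position equation x(t) = 5·t^3 - 2·t^2 + 2·t + 4 3 times. Taking d/dt of x(t), we find v(t) = 15·t^2 - 4·t + 2. Taking d/dt of v(t), we find a(t) = 30·t - 4. Taking d/dt of a(t), we find j(t) = 30. We have jerk j(t) = 30. Substituting t = 1: j(1) = 30.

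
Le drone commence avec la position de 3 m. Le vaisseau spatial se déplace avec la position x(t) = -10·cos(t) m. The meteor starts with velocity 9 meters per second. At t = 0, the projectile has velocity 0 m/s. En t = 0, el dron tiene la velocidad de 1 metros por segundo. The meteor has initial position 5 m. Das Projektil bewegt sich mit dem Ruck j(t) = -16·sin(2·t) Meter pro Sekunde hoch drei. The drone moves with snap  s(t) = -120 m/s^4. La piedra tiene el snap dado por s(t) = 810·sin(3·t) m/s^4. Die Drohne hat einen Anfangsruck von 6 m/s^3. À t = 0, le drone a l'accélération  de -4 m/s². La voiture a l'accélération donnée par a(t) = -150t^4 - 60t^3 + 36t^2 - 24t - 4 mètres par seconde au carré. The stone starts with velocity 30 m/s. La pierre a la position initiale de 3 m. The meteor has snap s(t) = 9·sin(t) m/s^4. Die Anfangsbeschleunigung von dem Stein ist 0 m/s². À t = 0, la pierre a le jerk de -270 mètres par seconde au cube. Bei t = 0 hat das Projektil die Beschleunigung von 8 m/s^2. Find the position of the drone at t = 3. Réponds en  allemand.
Wir müssen die Stammfunktion unserer Gleichung für den Snap s(t) = -120 4-mal finden. Das Integral von dem Snap ist der Ruck. Mit j(0) = 6 erhalten wir j(t) = 6 - 120·t. Mit ∫j(t)dt und Anwendung von a(0) = -4, finden wir a(t) = -60·t^2 + 6·t - 4. Durch Integration von der Beschleunigung und Verwendung der Anfangsbedingung v(0) = 1, erhalten wir v(t) = -20·t^3 + 3·t^2 - 4·t + 1. Die Stammfunktion von der Geschwindigkeit, mit x(0) = 3, ergibt die Position: x(t) = -5·t^4 + t^3 - 2·t^2 + t + 3. Wir haben die Position x(t) = -5·t^4 + t^3 - 2·t^2 + t + 3. Durch Einsetzen von t = 3: x(3) = -390.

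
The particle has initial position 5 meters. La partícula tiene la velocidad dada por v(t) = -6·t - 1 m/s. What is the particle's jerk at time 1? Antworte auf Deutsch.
Ausgehend von der Geschwindigkeit v(t) = -6·t - 1, nehmen wir 2 Ableitungen. Mit d/dt von v(t) finden wir a(t) = -6. Die Ableitung von der Beschleunigung ergibt den Ruck: j(t) = 0. Wir haben den Ruck j(t) = 0. Durch Einsetzen von t = 1: j(1) = 0.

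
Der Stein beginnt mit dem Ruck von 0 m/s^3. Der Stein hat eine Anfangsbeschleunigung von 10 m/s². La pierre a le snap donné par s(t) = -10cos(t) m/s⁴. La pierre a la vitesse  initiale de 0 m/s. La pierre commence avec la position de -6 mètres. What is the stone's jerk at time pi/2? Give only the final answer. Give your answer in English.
At t = pi/2, j = -10.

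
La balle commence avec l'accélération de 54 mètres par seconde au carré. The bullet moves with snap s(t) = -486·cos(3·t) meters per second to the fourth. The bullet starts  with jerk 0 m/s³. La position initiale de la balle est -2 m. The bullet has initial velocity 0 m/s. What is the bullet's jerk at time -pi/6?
To solve this, we need to take 1 antiderivative of our snap equation s(t) = -486·cos(3·t). The antiderivative of snap, with j(0) = 0, gives jerk: j(t) = -162·sin(3·t). We have jerk j(t) = -162·sin(3·t). Substituting t = -pi/6: j(-pi/6) = 162.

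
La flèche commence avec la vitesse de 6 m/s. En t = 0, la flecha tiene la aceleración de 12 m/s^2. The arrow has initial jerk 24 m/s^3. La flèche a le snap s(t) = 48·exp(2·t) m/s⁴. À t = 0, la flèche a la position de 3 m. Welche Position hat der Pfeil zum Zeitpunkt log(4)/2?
Wir müssen das Integral unserer Gleichung für den Snap s(t) = 48·exp(2·t) 4-mal finden. Mit ∫s(t)dt und Anwendung von j(0) = 24, finden wir j(t) = 24·exp(2·t). Mit ∫j(t)dt und Anwendung von a(0) = 12, finden wir a(t) = 12·exp(2·t). Mit ∫a(t)dt und Anwendung von v(0) = 6, finden wir v(t) = 6·exp(2·t). Die Stammfunktion von der Geschwindigkeit ist die Position. Mit x(0) = 3 erhalten wir x(t) = 3·exp(2·t). Aus der Gleichung für die Position x(t) = 3·exp(2·t), setzen wir t = log(4)/2 ein und erhalten x = 12.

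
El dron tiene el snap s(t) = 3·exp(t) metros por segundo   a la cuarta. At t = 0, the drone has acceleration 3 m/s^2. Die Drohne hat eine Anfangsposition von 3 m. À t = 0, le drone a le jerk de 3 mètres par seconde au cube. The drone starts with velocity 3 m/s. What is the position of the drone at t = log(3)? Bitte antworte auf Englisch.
To solve this, we need to take 4 integrals of our snap equation s(t) = 3·exp(t). Taking ∫s(t)dt and applying j(0) = 3, we find j(t) = 3·exp(t). The antiderivative of jerk is acceleration. Using a(0) = 3, we get a(t) = 3·exp(t). The integral of acceleration, with v(0) = 3, gives velocity: v(t) = 3·exp(t). Integrating velocity and using the initial condition x(0) = 3, we get x(t) = 3·exp(t). We have position x(t) = 3·exp(t). Substituting t = log(3): x(log(3)) = 9.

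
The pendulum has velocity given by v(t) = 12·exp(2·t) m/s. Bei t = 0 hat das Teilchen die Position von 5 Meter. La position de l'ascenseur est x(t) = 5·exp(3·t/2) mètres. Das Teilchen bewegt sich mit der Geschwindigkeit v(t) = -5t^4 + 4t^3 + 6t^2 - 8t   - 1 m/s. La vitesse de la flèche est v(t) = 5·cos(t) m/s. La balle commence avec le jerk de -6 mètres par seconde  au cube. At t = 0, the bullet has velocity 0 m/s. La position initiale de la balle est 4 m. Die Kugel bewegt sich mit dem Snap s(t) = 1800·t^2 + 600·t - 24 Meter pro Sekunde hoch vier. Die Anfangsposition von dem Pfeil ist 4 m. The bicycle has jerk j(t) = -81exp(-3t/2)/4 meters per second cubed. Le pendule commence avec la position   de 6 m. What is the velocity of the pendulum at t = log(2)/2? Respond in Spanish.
De la ecuación de la velocidad v(t) = 12·exp(2·t), sustituimos t = log(2)/2 para obtener v = 24.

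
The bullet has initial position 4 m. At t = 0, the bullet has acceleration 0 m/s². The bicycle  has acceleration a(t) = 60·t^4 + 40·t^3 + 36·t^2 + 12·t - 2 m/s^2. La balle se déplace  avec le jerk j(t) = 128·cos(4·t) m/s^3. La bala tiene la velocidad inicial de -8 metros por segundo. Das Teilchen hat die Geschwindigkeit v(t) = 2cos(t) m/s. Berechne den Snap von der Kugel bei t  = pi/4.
Wir müssen unsere Gleichung für den Ruck j(t) = 128·cos(4·t) 1-mal ableiten. Die Ableitung von dem Ruck ergibt den Snap: s(t) = -512·sin(4·t). Mit s(t) = -512·sin(4·t) und Einsetzen von t = pi/4, finden wir s = 0.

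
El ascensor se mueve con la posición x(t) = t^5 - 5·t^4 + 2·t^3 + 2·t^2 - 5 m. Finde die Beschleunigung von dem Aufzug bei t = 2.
Um dies zu lösen, müssen wir 2 Ableitungen unserer Gleichung für die Position x(t) = t^5 - 5·t^4 + 2·t^3 + 2·t^2 - 5 nehmen. Durch Ableiten von der Position erhalten wir die Geschwindigkeit: v(t) = 5·t^4 - 20·t^3 + 6·t^2 + 4·t. Mit d/dt von v(t) finden wir a(t) = 20·t^3 - 60·t^2 + 12·t + 4. Aus der Gleichung für die Beschleunigung a(t) = 20·t^3 - 60·t^2 + 12·t + 4, setzen wir t = 2 ein und erhalten a = -52.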